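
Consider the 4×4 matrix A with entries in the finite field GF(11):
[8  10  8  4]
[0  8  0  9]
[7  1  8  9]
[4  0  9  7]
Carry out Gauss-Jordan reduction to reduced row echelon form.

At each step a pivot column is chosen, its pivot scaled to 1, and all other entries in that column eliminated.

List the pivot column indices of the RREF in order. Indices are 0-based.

pivot columns: 0, 1, 2, 3

[1] R0 /= 8  ⇒  (1, 4, 1, 6)
     R2 -= 7·R0  ⇒  (0, 6, 1, 0)
     R3 -= 4·R0  ⇒  (0, 6, 5, 5)
[2] R1 /= 8  ⇒  (0, 1, 0, 8)
     R0 -= 4·R1  ⇒  (1, 0, 1, 7)
     R2 -= 6·R1  ⇒  (0, 0, 1, 7)
     R3 -= 6·R1  ⇒  (0, 0, 5, 1)
[3] R2 /= 1  ⇒  (0, 0, 1, 7)
     R0 -= 1·R2  ⇒  (1, 0, 0, 0)
     R3 -= 5·R2  ⇒  (0, 0, 0, 10)
[4] R3 /= 10  ⇒  (0, 0, 0, 1)
     R1 -= 8·R3  ⇒  (0, 1, 0, 0)
     R2 -= 7·R3  ⇒  (0, 0, 1, 0)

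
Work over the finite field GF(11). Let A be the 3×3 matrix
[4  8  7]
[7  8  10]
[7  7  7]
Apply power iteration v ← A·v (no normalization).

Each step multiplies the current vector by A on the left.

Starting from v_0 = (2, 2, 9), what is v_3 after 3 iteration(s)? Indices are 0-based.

v_0 = (2, 2, 9).
v_1 = A·v_0 = (10, 10, 3).
v_2 = A·v_1 = (9, 4, 7).
v_3 = A·v_2 = (7, 0, 8).

v_3 = (7, 0, 8)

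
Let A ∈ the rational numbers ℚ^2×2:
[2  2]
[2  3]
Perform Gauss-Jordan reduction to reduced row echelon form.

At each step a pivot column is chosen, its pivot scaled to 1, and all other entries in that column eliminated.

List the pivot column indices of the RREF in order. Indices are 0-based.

pivot columns: 0, 1

step 1: normalize row 0 (÷2) = (1, 1)
  row 1: subtract 2×row0 = (0, 1)
step 2: normalize row 1 (÷1) = (0, 1)
  row 0: subtract 1×row1 = (1, 0)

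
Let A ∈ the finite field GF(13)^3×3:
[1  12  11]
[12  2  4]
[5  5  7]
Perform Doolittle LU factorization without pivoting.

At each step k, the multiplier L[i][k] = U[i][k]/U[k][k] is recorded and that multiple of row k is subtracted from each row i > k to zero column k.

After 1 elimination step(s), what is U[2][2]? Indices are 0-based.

[col 0] pivot 1
  R1 -= 12*R0 → (0, 1, 2)  (L[1][0] := 12)
  R2 -= 5*R0 → (0, 10, 4)  (L[2][0] := 5)

U[2][2] = 4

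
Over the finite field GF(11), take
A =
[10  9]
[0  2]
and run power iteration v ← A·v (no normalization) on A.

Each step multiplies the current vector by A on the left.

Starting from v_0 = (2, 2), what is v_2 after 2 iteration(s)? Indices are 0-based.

v_0 = (2, 2).
v_1 = A·v_0 = (5, 4).
v_2 = A·v_1 = (9, 8).

v_2 = (9, 8)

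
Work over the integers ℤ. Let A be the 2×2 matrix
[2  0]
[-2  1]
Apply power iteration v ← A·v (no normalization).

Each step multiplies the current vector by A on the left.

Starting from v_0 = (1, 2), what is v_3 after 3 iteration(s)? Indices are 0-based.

v_3 = (8, -12)

v_0 = (1, 2).
v_1 = A·v_0 = (2, 0).
v_2 = A·v_1 = (4, -4).
v_3 = A·v_2 = (8, -12).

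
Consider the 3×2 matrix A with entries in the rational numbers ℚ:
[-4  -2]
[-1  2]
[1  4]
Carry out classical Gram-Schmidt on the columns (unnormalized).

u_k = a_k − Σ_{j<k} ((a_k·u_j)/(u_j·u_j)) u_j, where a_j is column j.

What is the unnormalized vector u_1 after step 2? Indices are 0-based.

u_1 = (2/9, 23/9, 31/9)

Step 1: u_0 = a_0 = (-4, -1, 1).
Step 2: u_1 = a_1 − (5/9)·u_0 = (2/9, 23/9, 31/9).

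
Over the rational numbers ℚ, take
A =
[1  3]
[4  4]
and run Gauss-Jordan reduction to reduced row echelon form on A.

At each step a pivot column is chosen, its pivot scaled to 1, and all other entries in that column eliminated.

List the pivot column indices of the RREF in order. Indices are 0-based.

step 1: normalize row 0 (÷1) = (1, 3)
  row 1: subtract 4×row0 = (0, -8)
step 2: normalize row 1 (÷-8) = (0, 1)
  row 0: subtract 3×row1 = (1, 0)

pivot columns: 0, 1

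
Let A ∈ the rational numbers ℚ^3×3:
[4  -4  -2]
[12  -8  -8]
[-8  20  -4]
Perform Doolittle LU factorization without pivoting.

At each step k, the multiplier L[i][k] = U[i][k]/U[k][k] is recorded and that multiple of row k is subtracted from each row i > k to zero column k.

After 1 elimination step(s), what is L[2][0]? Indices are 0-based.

[col 0] pivot 4
  R1 -= 3*R0 → (0, 4, -2)  (L[1][0] := 3)
  R2 -= -2*R0 → (0, 12, -8)  (L[2][0] := -2)

L[2][0] = -2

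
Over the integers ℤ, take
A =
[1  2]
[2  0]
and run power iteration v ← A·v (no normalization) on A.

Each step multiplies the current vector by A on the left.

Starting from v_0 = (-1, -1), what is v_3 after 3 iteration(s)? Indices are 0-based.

v_3 = (-19, -14)

v_0 = (-1, -1).
v_1 = A·v_0 = (-3, -2).
v_2 = A·v_1 = (-7, -6).
v_3 = A·v_2 = (-19, -14).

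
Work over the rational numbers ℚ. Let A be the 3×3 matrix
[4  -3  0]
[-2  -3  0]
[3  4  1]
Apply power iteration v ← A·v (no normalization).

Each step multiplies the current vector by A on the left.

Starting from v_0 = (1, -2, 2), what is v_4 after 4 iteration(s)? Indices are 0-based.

v_4 = (712, -536, 783)

v_0 = (1, -2, 2).
v_1 = A·v_0 = (10, 4, -3).
v_2 = A·v_1 = (28, -32, 43).
v_3 = A·v_2 = (208, 40, -1).
v_4 = A·v_3 = (712, -536, 783).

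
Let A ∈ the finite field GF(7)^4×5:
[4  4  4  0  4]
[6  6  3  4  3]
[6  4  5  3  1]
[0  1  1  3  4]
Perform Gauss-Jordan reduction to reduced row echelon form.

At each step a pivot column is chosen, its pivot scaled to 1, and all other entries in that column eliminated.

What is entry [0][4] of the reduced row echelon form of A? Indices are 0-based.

M[0][4] = 3

step 1: normalize row 0 (÷4) = (1, 1, 1, 0, 1)
  row 1: subtract 6×row0 = (0, 0, 4, 4, 4)
  row 2: subtract 6×row0 = (0, 5, 6, 3, 2)
step 2: exchange rows 1,2
step 2: normalize row 1 (÷5) = (0, 1, 4, 2, 6)
  row 0: subtract 1×row1 = (1, 0, 4, 5, 2)
  row 3: subtract 1×row1 = (0, 0, 4, 1, 5)
step 3: normalize row 2 (÷4) = (0, 0, 1, 1, 1)
  row 0: subtract 4×row2 = (1, 0, 0, 1, 5)
  row 1: subtract 4×row2 = (0, 1, 0, 5, 2)
  row 3: subtract 4×row2 = (0, 0, 0, 4, 1)
step 4: normalize row 3 (÷4) = (0, 0, 0, 1, 2)
  row 0: subtract 1×row3 = (1, 0, 0, 0, 3)
  row 1: subtract 5×row3 = (0, 1, 0, 0, 6)
  row 2: subtract 1×row3 = (0, 0, 1, 0, 6)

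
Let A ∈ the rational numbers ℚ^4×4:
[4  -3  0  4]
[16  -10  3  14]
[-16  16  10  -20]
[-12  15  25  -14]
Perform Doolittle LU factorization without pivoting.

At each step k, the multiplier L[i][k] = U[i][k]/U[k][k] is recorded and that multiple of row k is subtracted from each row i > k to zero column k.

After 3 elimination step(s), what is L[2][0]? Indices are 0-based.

[col 0] pivot 4
  R1 -= 4*R0 → (0, 2, 3, -2)  (L[1][0] := 4)
  R2 -= -4*R0 → (0, 4, 10, -4)  (L[2][0] := -4)
  R3 -= -3*R0 → (0, 6, 25, -2)  (L[3][0] := -3)
[col 1] pivot 2
  R2 -= 2*R1 → (0, 0, 4, 0)  (L[2][1] := 2)
  R3 -= 3*R1 → (0, 0, 16, 4)  (L[3][1] := 3)
[col 2] pivot 4
  R3 -= 4*R2 → (0, 0, 0, 4)  (L[3][2] := 4)

L[2][0] = -4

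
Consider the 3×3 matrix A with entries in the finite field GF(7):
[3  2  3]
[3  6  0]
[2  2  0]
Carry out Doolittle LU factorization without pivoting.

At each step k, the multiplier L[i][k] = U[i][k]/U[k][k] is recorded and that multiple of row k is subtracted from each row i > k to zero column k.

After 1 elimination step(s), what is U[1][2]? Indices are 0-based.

Step 1: pivot at (0,0) is 3.
  row1 ← row1 − (1)·row0  ⇒  L[1][0]=1, U row1=(0, 4, 4)
  row2 ← row2 − (3)·row0  ⇒  L[2][0]=3, U row2=(0, 3, 5)

U[1][2] = 4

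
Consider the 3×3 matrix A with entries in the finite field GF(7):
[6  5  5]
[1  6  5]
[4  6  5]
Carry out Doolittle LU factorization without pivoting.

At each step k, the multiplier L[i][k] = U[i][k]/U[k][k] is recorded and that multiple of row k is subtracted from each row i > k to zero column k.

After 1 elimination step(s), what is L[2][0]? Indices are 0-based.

L[2][0] = 3

[col 0] pivot 6
  R1 -= 6*R0 → (0, 4, 3)  (L[1][0] := 6)
  R2 -= 3*R0 → (0, 5, 4)  (L[2][0] := 3)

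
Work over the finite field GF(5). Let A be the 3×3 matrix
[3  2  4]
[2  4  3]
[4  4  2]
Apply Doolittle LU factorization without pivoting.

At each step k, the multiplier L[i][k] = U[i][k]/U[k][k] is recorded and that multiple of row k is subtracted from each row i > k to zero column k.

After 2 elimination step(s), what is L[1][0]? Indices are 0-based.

L[1][0] = 4

k=0: U[0][0]=3
  eliminate (1,0): mult=4, new row 1: (0, 1, 2); set L[1][0]=4
  eliminate (2,0): mult=3, new row 2: (0, 3, 0); set L[2][0]=3
k=1: U[1][1]=1
  eliminate (2,1): mult=3, new row 2: (0, 0, 4); set L[2][1]=3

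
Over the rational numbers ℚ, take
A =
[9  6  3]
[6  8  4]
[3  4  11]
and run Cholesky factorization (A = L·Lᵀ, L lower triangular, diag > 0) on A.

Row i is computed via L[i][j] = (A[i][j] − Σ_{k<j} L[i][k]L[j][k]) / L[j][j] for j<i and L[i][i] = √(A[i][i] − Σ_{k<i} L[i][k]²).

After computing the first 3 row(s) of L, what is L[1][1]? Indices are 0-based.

L[1][1] = 2

Step 1: L[0][0] = √(9) = 3.
  L[1][0] = (6) / L[0][0] = 2.
Step 2: L[1][1] = √(4) = 2.
  L[2][0] = (3) / L[0][0] = 1.
  L[2][1] = (2) / L[1][1] = 1.
Step 3: L[2][2] = √(9) = 3.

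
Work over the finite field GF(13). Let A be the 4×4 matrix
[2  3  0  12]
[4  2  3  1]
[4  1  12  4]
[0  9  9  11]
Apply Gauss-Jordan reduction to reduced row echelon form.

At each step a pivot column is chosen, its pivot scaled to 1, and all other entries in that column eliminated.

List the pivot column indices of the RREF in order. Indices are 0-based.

pivot columns: 0, 1, 2, 3

pivot(0,0)=2: scale R0 → (1, 8, 0, 6)
  clear (1,0): R1 −= (4)R0 → (0, 9, 3, 3)
  clear (2,0): R2 −= (4)R0 → (0, 8, 12, 6)
pivot(1,1)=9: scale R1 → (0, 1, 9, 9)
  clear (0,1): R0 −= (8)R1 → (1, 0, 6, 12)
  clear (2,1): R2 −= (8)R1 → (0, 0, 5, 12)
  clear (3,1): R3 −= (9)R1 → (0, 0, 6, 8)
pivot(2,2)=5: scale R2 → (0, 0, 1, 5)
  clear (0,2): R0 −= (6)R2 → (1, 0, 0, 8)
  clear (1,2): R1 −= (9)R2 → (0, 1, 0, 3)
  clear (3,2): R3 −= (6)R2 → (0, 0, 0, 4)
pivot(3,3)=4: scale R3 → (0, 0, 0, 1)
  clear (0,3): R0 −= (8)R3 → (1, 0, 0, 0)
  clear (1,3): R1 −= (3)R3 → (0, 1, 0, 0)
  clear (2,3): R2 −= (5)R3 → (0, 0, 1, 0)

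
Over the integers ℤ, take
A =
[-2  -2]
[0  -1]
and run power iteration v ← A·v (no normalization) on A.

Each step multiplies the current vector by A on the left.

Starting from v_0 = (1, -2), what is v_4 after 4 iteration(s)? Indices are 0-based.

v_4 = (-44, -2)

v_0 = (1, -2).
v_1 = A·v_0 = (2, 2).
v_2 = A·v_1 = (-8, -2).
v_3 = A·v_2 = (20, 2).
v_4 = A·v_3 = (-44, -2).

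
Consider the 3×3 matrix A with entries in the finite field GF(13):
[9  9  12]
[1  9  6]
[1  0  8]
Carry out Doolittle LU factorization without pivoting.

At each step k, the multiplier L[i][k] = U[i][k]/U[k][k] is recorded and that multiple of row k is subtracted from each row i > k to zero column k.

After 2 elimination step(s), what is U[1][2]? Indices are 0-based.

U[1][2] = 9

[col 0] pivot 9
  R1 -= 3*R0 → (0, 8, 9)  (L[1][0] := 3)
  R2 -= 3*R0 → (0, 12, 11)  (L[2][0] := 3)
[col 1] pivot 8
  R2 -= 8*R1 → (0, 0, 4)  (L[2][1] := 8)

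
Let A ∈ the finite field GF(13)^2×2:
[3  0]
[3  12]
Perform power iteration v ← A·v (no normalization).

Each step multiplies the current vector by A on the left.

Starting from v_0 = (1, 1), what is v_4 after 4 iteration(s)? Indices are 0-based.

v_0 = (1, 1).
v_1 = A·v_0 = (3, 2).
v_2 = A·v_1 = (9, 7).
v_3 = A·v_2 = (1, 7).
v_4 = A·v_3 = (3, 9).

v_4 = (3, 9)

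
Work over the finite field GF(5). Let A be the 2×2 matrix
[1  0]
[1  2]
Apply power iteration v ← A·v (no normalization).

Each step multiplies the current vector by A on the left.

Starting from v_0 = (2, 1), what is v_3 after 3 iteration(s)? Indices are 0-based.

v_0 = (2, 1).
v_1 = A·v_0 = (2, 4).
v_2 = A·v_1 = (2, 0).
v_3 = A·v_2 = (2, 2).

v_3 = (2, 2)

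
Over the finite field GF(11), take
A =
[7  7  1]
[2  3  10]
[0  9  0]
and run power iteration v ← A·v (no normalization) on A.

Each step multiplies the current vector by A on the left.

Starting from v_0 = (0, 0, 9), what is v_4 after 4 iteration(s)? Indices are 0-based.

v_0 = (0, 0, 9).
v_1 = A·v_0 = (9, 2, 0).
v_2 = A·v_1 = (0, 2, 7).
v_3 = A·v_2 = (10, 10, 7).
v_4 = A·v_3 = (4, 10, 2).

v_4 = (4, 10, 2)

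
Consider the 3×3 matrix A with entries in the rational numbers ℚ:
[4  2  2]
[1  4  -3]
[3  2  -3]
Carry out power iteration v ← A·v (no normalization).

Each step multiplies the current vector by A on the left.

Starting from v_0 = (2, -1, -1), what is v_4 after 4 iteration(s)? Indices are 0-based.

v_0 = (2, -1, -1).
v_1 = A·v_0 = (4, 1, 7).
v_2 = A·v_1 = (32, -13, -7).
v_3 = A·v_2 = (88, 1, 91).
v_4 = A·v_3 = (536, -181, -7).

v_4 = (536, -181, -7)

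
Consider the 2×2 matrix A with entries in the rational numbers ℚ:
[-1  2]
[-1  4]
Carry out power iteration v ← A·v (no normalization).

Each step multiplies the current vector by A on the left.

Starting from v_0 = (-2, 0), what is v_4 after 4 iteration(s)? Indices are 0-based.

v_4 = (34, 78)

v_0 = (-2, 0).
v_1 = A·v_0 = (2, 2).
v_2 = A·v_1 = (2, 6).
v_3 = A·v_2 = (10, 22).
v_4 = A·v_3 = (34, 78).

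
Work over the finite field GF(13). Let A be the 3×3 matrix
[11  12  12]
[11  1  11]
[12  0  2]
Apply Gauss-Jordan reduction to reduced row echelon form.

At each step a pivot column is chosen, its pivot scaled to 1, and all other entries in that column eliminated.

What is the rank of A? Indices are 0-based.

step 1: normalize row 0 (÷11) = (1, 7, 7)
  row 1: subtract 11×row0 = (0, 2, 12)
  row 2: subtract 12×row0 = (0, 7, 9)
step 2: normalize row 1 (÷2) = (0, 1, 6)
  row 0: subtract 7×row1 = (1, 0, 4)
  row 2: subtract 7×row1 = (0, 0, 6)
step 3: normalize row 2 (÷6) = (0, 0, 1)
  row 0: subtract 4×row2 = (1, 0, 0)
  row 1: subtract 6×row2 = (0, 1, 0)

rank = 3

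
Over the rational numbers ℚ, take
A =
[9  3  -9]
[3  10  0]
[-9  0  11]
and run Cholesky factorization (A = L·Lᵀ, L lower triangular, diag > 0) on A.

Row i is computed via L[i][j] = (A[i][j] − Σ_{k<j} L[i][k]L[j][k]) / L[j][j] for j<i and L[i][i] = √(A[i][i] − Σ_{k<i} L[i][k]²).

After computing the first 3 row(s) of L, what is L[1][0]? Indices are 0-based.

Step 1: L[0][0] = √(9) = 3.
  L[1][0] = (3) / L[0][0] = 1.
Step 2: L[1][1] = √(9) = 3.
  L[2][0] = (-9) / L[0][0] = -3.
  L[2][1] = (3) / L[1][1] = 1.
Step 3: L[2][2] = √(1) = 1.

L[1][0] = 1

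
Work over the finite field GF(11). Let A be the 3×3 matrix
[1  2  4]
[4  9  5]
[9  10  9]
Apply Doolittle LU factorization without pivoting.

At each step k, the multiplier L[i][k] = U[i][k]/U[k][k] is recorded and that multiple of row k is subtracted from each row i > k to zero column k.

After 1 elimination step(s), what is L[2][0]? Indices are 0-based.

L[2][0] = 9

k=0: U[0][0]=1
  eliminate (1,0): mult=4, new row 1: (0, 1, 0); set L[1][0]=4
  eliminate (2,0): mult=9, new row 2: (0, 3, 6); set L[2][0]=9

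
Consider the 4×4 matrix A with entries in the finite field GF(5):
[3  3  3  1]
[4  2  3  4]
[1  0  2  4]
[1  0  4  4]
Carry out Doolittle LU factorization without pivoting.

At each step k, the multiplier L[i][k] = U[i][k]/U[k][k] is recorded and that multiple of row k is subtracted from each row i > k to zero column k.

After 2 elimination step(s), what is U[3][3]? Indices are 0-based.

U[3][3] = 4

Step 1: pivot at (0,0) is 3.
  row1 ← row1 − (3)·row0  ⇒  L[1][0]=3, U row1=(0, 3, 4, 1)
  row2 ← row2 − (2)·row0  ⇒  L[2][0]=2, U row2=(0, 4, 1, 2)
  row3 ← row3 − (2)·row0  ⇒  L[3][0]=2, U row3=(0, 4, 3, 2)
Step 2: pivot at (1,1) is 3.
  row2 ← row2 − (3)·row1  ⇒  L[2][1]=3, U row2=(0, 0, 4, 4)
  row3 ← row3 − (3)·row1  ⇒  L[3][1]=3, U row3=(0, 0, 1, 4)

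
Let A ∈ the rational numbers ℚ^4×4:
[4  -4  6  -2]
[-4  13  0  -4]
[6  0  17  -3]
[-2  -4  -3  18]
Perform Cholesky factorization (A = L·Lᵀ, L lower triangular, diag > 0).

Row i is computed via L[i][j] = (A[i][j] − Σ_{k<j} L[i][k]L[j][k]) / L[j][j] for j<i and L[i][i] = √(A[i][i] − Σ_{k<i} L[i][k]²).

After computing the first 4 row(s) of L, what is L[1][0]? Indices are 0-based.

Step 1: L[0][0] = √(4) = 2.
  L[1][0] = (-4) / L[0][0] = -2.
Step 2: L[1][1] = √(9) = 3.
  L[2][0] = (6) / L[0][0] = 3.
  L[2][1] = (6) / L[1][1] = 2.
Step 3: L[2][2] = √(4) = 2.
  L[3][0] = (-2) / L[0][0] = -1.
  L[3][1] = (-6) / L[1][1] = -2.
  L[3][2] = (4) / L[2][2] = 2.
Step 4: L[3][3] = √(9) = 3.

L[1][0] = -2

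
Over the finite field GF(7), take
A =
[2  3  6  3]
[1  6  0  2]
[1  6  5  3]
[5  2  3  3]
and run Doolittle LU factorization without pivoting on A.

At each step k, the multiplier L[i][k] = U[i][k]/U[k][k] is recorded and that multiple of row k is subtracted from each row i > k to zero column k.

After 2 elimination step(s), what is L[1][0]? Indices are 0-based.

L[1][0] = 4

[col 0] pivot 2
  R1 -= 4*R0 → (0, 1, 4, 4)  (L[1][0] := 4)
  R2 -= 4*R0 → (0, 1, 2, 5)  (L[2][0] := 4)
  R3 -= 6*R0 → (0, 5, 2, 6)  (L[3][0] := 6)
[col 1] pivot 1
  R2 -= 1*R1 → (0, 0, 5, 1)  (L[2][1] := 1)
  R3 -= 5*R1 → (0, 0, 3, 0)  (L[3][1] := 5)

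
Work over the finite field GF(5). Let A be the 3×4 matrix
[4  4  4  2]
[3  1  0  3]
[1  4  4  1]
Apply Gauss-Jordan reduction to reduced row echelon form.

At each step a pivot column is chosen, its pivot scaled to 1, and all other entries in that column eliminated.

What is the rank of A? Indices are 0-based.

pivot(0,0)=4: scale R0 → (1, 1, 1, 3)
  clear (1,0): R1 −= (3)R0 → (0, 3, 2, 4)
  clear (2,0): R2 −= (1)R0 → (0, 3, 3, 3)
pivot(1,1)=3: scale R1 → (0, 1, 4, 3)
  clear (0,1): R0 −= (1)R1 → (1, 0, 2, 0)
  clear (2,1): R2 −= (3)R1 → (0, 0, 1, 4)
pivot(2,2)=1: scale R2 → (0, 0, 1, 4)
  clear (0,2): R0 −= (2)R2 → (1, 0, 0, 2)
  clear (1,2): R1 −= (4)R2 → (0, 1, 0, 2)

rank = 3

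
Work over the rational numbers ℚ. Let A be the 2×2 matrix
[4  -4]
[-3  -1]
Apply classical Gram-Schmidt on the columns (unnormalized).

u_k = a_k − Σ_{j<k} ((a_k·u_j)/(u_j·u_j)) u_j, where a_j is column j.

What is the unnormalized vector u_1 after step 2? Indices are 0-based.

Step 1: u_0 = a_0 = (4, -3).
Step 2: u_1 = a_1 − (-13/25)·u_0 = (-48/25, -64/25).

u_1 = (-48/25, -64/25)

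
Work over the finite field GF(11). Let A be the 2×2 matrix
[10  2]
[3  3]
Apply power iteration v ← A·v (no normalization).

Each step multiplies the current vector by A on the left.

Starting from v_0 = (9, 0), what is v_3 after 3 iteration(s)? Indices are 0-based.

v_3 = (1, 10)

v_0 = (9, 0).
v_1 = A·v_0 = (2, 5).
v_2 = A·v_1 = (8, 10).
v_3 = A·v_2 = (1, 10).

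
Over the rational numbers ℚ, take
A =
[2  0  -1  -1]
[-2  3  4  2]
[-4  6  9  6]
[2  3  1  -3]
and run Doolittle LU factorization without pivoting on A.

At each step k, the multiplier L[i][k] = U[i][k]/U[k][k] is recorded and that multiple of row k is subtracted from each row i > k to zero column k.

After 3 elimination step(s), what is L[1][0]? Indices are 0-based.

L[1][0] = -1

k=0: U[0][0]=2
  eliminate (1,0): mult=-1, new row 1: (0, 3, 3, 1); set L[1][0]=-1
  eliminate (2,0): mult=-2, new row 2: (0, 6, 7, 4); set L[2][0]=-2
  eliminate (3,0): mult=1, new row 3: (0, 3, 2, -2); set L[3][0]=1
k=1: U[1][1]=3
  eliminate (2,1): mult=2, new row 2: (0, 0, 1, 2); set L[2][1]=2
  eliminate (3,1): mult=1, new row 3: (0, 0, -1, -3); set L[3][1]=1
k=2: U[2][2]=1
  eliminate (3,2): mult=-1, new row 3: (0, 0, 0, -1); set L[3][2]=-1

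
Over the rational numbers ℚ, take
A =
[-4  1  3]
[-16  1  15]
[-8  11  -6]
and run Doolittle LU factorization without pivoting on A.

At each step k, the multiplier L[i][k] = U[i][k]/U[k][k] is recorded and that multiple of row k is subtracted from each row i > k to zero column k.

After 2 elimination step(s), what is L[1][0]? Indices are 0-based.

k=0: U[0][0]=-4
  eliminate (1,0): mult=4, new row 1: (0, -3, 3); set L[1][0]=4
  eliminate (2,0): mult=2, new row 2: (0, 9, -12); set L[2][0]=2
k=1: U[1][1]=-3
  eliminate (2,1): mult=-3, new row 2: (0, 0, -3); set L[2][1]=-3

L[1][0] = 4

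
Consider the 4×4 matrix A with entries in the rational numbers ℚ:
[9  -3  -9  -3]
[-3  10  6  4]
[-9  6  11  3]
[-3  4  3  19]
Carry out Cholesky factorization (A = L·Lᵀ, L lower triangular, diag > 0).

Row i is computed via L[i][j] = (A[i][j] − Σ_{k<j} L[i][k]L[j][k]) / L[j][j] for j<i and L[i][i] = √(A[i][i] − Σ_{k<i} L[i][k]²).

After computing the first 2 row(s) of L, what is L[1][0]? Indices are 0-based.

L[1][0] = -1

Step 1: L[0][0] = √(9) = 3.
  L[1][0] = (-3) / L[0][0] = -1.
Step 2: L[1][1] = √(9) = 3.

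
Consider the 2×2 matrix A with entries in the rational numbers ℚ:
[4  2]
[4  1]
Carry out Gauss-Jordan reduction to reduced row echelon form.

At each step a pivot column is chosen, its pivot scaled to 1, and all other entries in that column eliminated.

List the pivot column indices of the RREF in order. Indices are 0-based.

pivot columns: 0, 1

step 1: normalize row 0 (÷4) = (1, 1/2)
  row 1: subtract 4×row0 = (0, -1)
step 2: normalize row 1 (÷-1) = (0, 1)
  row 0: subtract 1/2×row1 = (1, 0)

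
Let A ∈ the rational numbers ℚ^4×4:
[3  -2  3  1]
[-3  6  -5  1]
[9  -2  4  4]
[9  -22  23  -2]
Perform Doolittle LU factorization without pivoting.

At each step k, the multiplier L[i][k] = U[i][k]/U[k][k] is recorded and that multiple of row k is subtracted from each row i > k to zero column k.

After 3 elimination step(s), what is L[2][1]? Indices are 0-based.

k=0: U[0][0]=3
  eliminate (1,0): mult=-1, new row 1: (0, 4, -2, 2); set L[1][0]=-1
  eliminate (2,0): mult=3, new row 2: (0, 4, -5, 1); set L[2][0]=3
  eliminate (3,0): mult=3, new row 3: (0, -16, 14, -5); set L[3][0]=3
k=1: U[1][1]=4
  eliminate (2,1): mult=1, new row 2: (0, 0, -3, -1); set L[2][1]=1
  eliminate (3,1): mult=-4, new row 3: (0, 0, 6, 3); set L[3][1]=-4
k=2: U[2][2]=-3
  eliminate (3,2): mult=-2, new row 3: (0, 0, 0, 1); set L[3][2]=-2

L[2][1] = 1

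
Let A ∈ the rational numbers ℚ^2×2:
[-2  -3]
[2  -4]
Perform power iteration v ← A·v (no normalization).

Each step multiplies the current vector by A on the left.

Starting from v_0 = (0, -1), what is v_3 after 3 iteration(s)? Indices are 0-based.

v_3 = (66, 4)

v_0 = (0, -1).
v_1 = A·v_0 = (3, 4).
v_2 = A·v_1 = (-18, -10).
v_3 = A·v_2 = (66, 4).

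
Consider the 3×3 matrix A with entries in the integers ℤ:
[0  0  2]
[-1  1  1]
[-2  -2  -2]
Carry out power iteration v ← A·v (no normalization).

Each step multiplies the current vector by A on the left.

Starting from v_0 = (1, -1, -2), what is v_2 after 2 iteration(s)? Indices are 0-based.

v_0 = (1, -1, -2).
v_1 = A·v_0 = (-4, -4, 4).
v_2 = A·v_1 = (8, 4, 8).

v_2 = (8, 4, 8)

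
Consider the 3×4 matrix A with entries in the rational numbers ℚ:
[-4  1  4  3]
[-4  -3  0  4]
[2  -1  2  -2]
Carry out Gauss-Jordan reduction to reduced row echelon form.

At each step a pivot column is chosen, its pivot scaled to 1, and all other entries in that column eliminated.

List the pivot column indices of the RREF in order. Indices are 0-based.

pivot columns: 0, 1, 2

[1] R0 /= -4  ⇒  (1, -1/4, -1, -3/4)
     R1 -= -4·R0  ⇒  (0, -4, -4, 1)
     R2 -= 2·R0  ⇒  (0, -1/2, 4, -1/2)
[2] R1 /= -4  ⇒  (0, 1, 1, -1/4)
     R0 -= -1/4·R1  ⇒  (1, 0, -3/4, -13/16)
     R2 -= -1/2·R1  ⇒  (0, 0, 9/2, -5/8)
[3] R2 /= 9/2  ⇒  (0, 0, 1, -5/36)
     R0 -= -3/4·R2  ⇒  (1, 0, 0, -11/12)
     R1 -= 1·R2  ⇒  (0, 1, 0, -1/9)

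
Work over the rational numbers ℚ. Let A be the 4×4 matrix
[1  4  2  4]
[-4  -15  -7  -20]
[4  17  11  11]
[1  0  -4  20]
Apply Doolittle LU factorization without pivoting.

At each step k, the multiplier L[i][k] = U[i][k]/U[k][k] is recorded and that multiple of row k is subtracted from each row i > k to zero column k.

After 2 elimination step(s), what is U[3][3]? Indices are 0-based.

Step 1: pivot at (0,0) is 1.
  row1 ← row1 − (-4)·row0  ⇒  L[1][0]=-4, U row1=(0, 1, 1, -4)
  row2 ← row2 − (4)·row0  ⇒  L[2][0]=4, U row2=(0, 1, 3, -5)
  row3 ← row3 − (1)·row0  ⇒  L[3][0]=1, U row3=(0, -4, -6, 16)
Step 2: pivot at (1,1) is 1.
  row2 ← row2 − (1)·row1  ⇒  L[2][1]=1, U row2=(0, 0, 2, -1)
  row3 ← row3 − (-4)·row1  ⇒  L[3][1]=-4, U row3=(0, 0, -2, 0)

U[3][3] = 0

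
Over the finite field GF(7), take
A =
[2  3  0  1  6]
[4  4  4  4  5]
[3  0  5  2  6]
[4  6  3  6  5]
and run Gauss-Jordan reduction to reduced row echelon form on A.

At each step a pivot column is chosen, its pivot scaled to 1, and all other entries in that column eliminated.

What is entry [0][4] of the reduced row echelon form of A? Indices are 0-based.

M[0][4] = 2

pivot(0,0)=2: scale R0 → (1, 5, 0, 4, 3)
  clear (1,0): R1 −= (4)R0 → (0, 5, 4, 2, 0)
  clear (2,0): R2 −= (3)R0 → (0, 6, 5, 4, 4)
  clear (3,0): R3 −= (4)R0 → (0, 0, 3, 4, 0)
pivot(1,1)=5: scale R1 → (0, 1, 5, 6, 0)
  clear (0,1): R0 −= (5)R1 → (1, 0, 3, 2, 3)
  clear (2,1): R2 −= (6)R1 → (0, 0, 3, 3, 4)
pivot(2,2)=3: scale R2 → (0, 0, 1, 1, 6)
  clear (0,2): R0 −= (3)R2 → (1, 0, 0, 6, 6)
  clear (1,2): R1 −= (5)R2 → (0, 1, 0, 1, 5)
  clear (3,2): R3 −= (3)R2 → (0, 0, 0, 1, 3)
pivot(3,3)=1: scale R3 → (0, 0, 0, 1, 3)
  clear (0,3): R0 −= (6)R3 → (1, 0, 0, 0, 2)
  clear (1,3): R1 −= (1)R3 → (0, 1, 0, 0, 2)
  clear (2,3): R2 −= (1)R3 → (0, 0, 1, 0, 3)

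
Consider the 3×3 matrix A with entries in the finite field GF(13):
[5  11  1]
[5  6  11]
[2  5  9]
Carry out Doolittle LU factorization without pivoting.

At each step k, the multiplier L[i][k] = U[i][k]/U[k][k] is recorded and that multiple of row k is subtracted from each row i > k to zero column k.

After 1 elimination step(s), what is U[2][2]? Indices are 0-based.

k=0: U[0][0]=5
  eliminate (1,0): mult=1, new row 1: (0, 8, 10); set L[1][0]=1
  eliminate (2,0): mult=3, new row 2: (0, 11, 6); set L[2][0]=3

U[2][2] = 6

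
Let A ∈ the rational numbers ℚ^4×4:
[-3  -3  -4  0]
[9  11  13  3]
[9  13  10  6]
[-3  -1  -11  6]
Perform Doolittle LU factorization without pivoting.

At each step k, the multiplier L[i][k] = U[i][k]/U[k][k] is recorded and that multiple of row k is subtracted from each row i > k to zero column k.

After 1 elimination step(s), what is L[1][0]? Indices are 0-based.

k=0: U[0][0]=-3
  eliminate (1,0): mult=-3, new row 1: (0, 2, 1, 3); set L[1][0]=-3
  eliminate (2,0): mult=-3, new row 2: (0, 4, -2, 6); set L[2][0]=-3
  eliminate (3,0): mult=1, new row 3: (0, 2, -7, 6); set L[3][0]=1

L[1][0] = -3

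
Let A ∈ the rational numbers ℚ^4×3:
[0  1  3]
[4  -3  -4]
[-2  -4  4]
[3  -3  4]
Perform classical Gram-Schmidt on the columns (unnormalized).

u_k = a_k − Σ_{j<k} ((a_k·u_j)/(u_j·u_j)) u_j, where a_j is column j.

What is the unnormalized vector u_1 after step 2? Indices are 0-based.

Step 1: u_0 = a_0 = (0, 4, -2, 3).
Step 2: u_1 = a_1 − (-13/29)·u_0 = (1, -35/29, -142/29, -48/29).

u_1 = (1, -35/29, -142/29, -48/29)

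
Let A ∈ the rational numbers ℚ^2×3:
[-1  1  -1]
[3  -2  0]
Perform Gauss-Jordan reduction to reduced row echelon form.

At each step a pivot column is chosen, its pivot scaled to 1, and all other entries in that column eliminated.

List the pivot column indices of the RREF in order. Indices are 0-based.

pivot columns: 0, 1

step 1: normalize row 0 (÷-1) = (1, -1, 1)
  row 1: subtract 3×row0 = (0, 1, -3)
step 2: normalize row 1 (÷1) = (0, 1, -3)
  row 0: subtract -1×row1 = (1, 0, -2)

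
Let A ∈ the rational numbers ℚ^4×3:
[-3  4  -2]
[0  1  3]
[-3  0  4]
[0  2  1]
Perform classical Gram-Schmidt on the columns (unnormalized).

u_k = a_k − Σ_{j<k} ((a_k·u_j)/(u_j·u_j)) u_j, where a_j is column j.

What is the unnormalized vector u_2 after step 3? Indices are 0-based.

Step 1: u_0 = a_0 = (-3, 0, -3, 0).
Step 2: u_1 = a_1 − (-2/3)·u_0 = (2, 1, -2, 2).
Step 3: u_2 = a_2 − (-1/3)·u_0 − (-7/13)·u_1 = (-25/13, 46/13, 25/13, 27/13).

u_2 = (-25/13, 46/13, 25/13, 27/13)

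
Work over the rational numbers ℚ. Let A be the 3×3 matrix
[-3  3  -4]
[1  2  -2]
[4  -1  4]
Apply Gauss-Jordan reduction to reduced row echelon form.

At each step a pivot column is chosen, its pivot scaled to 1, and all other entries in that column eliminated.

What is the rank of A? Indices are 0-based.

[1] R0 /= -3  ⇒  (1, -1, 4/3)
     R1 -= 1·R0  ⇒  (0, 3, -10/3)
     R2 -= 4·R0  ⇒  (0, 3, -4/3)
[2] R1 /= 3  ⇒  (0, 1, -10/9)
     R0 -= -1·R1  ⇒  (1, 0, 2/9)
     R2 -= 3·R1  ⇒  (0, 0, 2)
[3] R2 /= 2  ⇒  (0, 0, 1)
     R0 -= 2/9·R2  ⇒  (1, 0, 0)
     R1 -= -10/9·R2  ⇒  (0, 1, 0)

rank = 3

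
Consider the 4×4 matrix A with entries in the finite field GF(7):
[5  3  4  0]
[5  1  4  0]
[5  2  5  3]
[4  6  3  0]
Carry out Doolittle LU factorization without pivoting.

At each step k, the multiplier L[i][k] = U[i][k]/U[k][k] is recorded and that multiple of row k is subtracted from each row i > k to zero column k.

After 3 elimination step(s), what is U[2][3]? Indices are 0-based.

U[2][3] = 3

Step 1: pivot at (0,0) is 5.
  row1 ← row1 − (1)·row0  ⇒  L[1][0]=1, U row1=(0, 5, 0, 0)
  row2 ← row2 − (1)·row0  ⇒  L[2][0]=1, U row2=(0, 6, 1, 3)
  row3 ← row3 − (5)·row0  ⇒  L[3][0]=5, U row3=(0, 5, 4, 0)
Step 2: pivot at (1,1) is 5.
  row2 ← row2 − (4)·row1  ⇒  L[2][1]=4, U row2=(0, 0, 1, 3)
  row3 ← row3 − (1)·row1  ⇒  L[3][1]=1, U row3=(0, 0, 4, 0)
Step 3: pivot at (2,2) is 1.
  row3 ← row3 − (4)·row2  ⇒  L[3][2]=4, U row3=(0, 0, 0, 2)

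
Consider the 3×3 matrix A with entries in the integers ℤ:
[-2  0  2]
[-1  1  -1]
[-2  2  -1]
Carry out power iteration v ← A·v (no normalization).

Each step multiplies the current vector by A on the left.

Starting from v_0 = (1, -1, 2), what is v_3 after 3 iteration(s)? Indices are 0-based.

v_3 = (20, 22, 38)

v_0 = (1, -1, 2).
v_1 = A·v_0 = (2, -4, -6).
v_2 = A·v_1 = (-16, 0, -6).
v_3 = A·v_2 = (20, 22, 38).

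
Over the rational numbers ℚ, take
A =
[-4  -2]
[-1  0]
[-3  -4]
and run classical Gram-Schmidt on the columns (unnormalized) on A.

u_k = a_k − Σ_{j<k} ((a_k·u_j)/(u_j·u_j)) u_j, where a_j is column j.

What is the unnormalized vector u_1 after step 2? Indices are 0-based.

Step 1: u_0 = a_0 = (-4, -1, -3).
Step 2: u_1 = a_1 − (10/13)·u_0 = (14/13, 10/13, -22/13).

u_1 = (14/13, 10/13, -22/13)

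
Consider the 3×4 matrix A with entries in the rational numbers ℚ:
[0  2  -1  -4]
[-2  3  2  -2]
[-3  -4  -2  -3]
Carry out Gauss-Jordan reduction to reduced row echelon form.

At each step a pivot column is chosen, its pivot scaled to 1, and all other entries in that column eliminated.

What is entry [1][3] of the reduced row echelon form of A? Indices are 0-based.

M[1][3] = -40/37

pivot(0,0): swap R0↔R1
pivot(0,0)=-2: scale R0 → (1, -3/2, -1, 1)
  clear (2,0): R2 −= (-3)R0 → (0, -17/2, -5, 0)
pivot(1,1)=2: scale R1 → (0, 1, -1/2, -2)
  clear (0,1): R0 −= (-3/2)R1 → (1, 0, -7/4, -2)
  clear (2,1): R2 −= (-17/2)R1 → (0, 0, -37/4, -17)
pivot(2,2)=-37/4: scale R2 → (0, 0, 1, 68/37)
  clear (0,2): R0 −= (-7/4)R2 → (1, 0, 0, 45/37)
  clear (1,2): R1 −= (-1/2)R2 → (0, 1, 0, -40/37)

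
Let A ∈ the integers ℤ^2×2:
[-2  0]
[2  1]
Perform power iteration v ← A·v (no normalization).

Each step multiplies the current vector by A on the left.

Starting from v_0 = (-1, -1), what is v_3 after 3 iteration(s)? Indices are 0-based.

v_0 = (-1, -1).
v_1 = A·v_0 = (2, -3).
v_2 = A·v_1 = (-4, 1).
v_3 = A·v_2 = (8, -7).

v_3 = (8, -7)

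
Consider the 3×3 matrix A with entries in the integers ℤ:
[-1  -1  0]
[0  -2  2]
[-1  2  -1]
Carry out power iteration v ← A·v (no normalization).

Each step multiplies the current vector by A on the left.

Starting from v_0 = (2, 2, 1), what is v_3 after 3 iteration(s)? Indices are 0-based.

v_3 = (-12, -14, 7)

v_0 = (2, 2, 1).
v_1 = A·v_0 = (-4, -2, 1).
v_2 = A·v_1 = (6, 6, -1).
v_3 = A·v_2 = (-12, -14, 7).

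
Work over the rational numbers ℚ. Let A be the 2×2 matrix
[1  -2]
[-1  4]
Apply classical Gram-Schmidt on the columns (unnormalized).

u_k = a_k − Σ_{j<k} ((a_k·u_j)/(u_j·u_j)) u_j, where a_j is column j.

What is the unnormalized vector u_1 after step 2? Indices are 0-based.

u_1 = (1, 1)

Step 1: u_0 = a_0 = (1, -1).
Step 2: u_1 = a_1 − (-3)·u_0 = (1, 1).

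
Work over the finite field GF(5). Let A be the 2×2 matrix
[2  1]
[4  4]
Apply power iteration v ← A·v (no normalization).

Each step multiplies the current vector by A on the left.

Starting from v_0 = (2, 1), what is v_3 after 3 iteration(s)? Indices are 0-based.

v_3 = (2, 0)

v_0 = (2, 1).
v_1 = A·v_0 = (0, 2).
v_2 = A·v_1 = (2, 3).
v_3 = A·v_2 = (2, 0).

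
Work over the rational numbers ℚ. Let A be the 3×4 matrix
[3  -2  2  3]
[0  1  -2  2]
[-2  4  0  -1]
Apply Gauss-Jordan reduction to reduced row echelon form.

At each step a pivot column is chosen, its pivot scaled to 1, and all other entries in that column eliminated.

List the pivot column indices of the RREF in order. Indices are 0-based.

step 1: normalize row 0 (÷3) = (1, -2/3, 2/3, 1)
  row 2: subtract -2×row0 = (0, 8/3, 4/3, 1)
step 2: normalize row 1 (÷1) = (0, 1, -2, 2)
  row 0: subtract -2/3×row1 = (1, 0, -2/3, 7/3)
  row 2: subtract 8/3×row1 = (0, 0, 20/3, -13/3)
step 3: normalize row 2 (÷20/3) = (0, 0, 1, -13/20)
  row 0: subtract -2/3×row2 = (1, 0, 0, 19/10)
  row 1: subtract -2×row2 = (0, 1, 0, 7/10)

pivot columns: 0, 1, 2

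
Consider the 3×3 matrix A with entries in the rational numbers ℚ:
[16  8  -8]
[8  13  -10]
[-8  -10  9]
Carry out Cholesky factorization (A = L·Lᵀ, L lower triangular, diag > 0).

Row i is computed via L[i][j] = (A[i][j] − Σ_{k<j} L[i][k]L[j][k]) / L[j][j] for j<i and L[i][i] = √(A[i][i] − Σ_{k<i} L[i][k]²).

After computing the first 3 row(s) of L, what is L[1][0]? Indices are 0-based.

L[1][0] = 2

Step 1: L[0][0] = √(16) = 4.
  L[1][0] = (8) / L[0][0] = 2.
Step 2: L[1][1] = √(9) = 3.
  L[2][0] = (-8) / L[0][0] = -2.
  L[2][1] = (-6) / L[1][1] = -2.
Step 3: L[2][2] = √(1) = 1.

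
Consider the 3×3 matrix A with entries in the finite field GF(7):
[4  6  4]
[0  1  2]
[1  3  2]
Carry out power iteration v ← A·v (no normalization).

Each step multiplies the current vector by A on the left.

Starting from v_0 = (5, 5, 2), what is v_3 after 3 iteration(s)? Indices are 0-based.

v_0 = (5, 5, 2).
v_1 = A·v_0 = (2, 2, 3).
v_2 = A·v_1 = (4, 1, 0).
v_3 = A·v_2 = (1, 1, 0).

v_3 = (1, 1, 0)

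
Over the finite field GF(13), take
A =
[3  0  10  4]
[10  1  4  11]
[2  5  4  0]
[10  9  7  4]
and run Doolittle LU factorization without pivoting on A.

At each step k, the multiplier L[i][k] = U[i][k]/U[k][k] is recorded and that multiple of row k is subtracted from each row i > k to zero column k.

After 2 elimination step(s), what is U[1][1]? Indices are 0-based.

U[1][1] = 1

Step 1: pivot at (0,0) is 3.
  row1 ← row1 − (12)·row0  ⇒  L[1][0]=12, U row1=(0, 1, 1, 2)
  row2 ← row2 − (5)·row0  ⇒  L[2][0]=5, U row2=(0, 5, 6, 6)
  row3 ← row3 − (12)·row0  ⇒  L[3][0]=12, U row3=(0, 9, 4, 8)
Step 2: pivot at (1,1) is 1.
  row2 ← row2 − (5)·row1  ⇒  L[2][1]=5, U row2=(0, 0, 1, 9)
  row3 ← row3 − (9)·row1  ⇒  L[3][1]=9, U row3=(0, 0, 8, 3)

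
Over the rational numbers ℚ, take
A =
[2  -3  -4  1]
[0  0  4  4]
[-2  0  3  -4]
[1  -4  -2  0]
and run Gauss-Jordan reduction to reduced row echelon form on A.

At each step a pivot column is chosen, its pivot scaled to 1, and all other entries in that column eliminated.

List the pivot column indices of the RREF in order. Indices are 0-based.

[1] R0 /= 2  ⇒  (1, -3/2, -2, 1/2)
     R2 -= -2·R0  ⇒  (0, -3, -1, -3)
     R3 -= 1·R0  ⇒  (0, -5/2, 0, -1/2)
[2] R1 <-> R2
[2] R1 /= -3  ⇒  (0, 1, 1/3, 1)
     R0 -= -3/2·R1  ⇒  (1, 0, -3/2, 2)
     R3 -= -5/2·R1  ⇒  (0, 0, 5/6, 2)
[3] R2 /= 4  ⇒  (0, 0, 1, 1)
     R0 -= -3/2·R2  ⇒  (1, 0, 0, 7/2)
     R1 -= 1/3·R2  ⇒  (0, 1, 0, 2/3)
     R3 -= 5/6·R2  ⇒  (0, 0, 0, 7/6)
[4] R3 /= 7/6  ⇒  (0, 0, 0, 1)
     R0 -= 7/2·R3  ⇒  (1, 0, 0, 0)
     R1 -= 2/3·R3  ⇒  (0, 1, 0, 0)
     R2 -= 1·R3  ⇒  (0, 0, 1, 0)

pivot columns: 0, 1, 2, 3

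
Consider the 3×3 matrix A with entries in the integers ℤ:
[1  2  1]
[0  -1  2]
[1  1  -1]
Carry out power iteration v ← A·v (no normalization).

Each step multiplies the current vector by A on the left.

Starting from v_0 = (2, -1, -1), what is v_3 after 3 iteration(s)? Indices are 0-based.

v_3 = (5, -13, 8)

v_0 = (2, -1, -1).
v_1 = A·v_0 = (-1, -1, 2).
v_2 = A·v_1 = (-1, 5, -4).
v_3 = A·v_2 = (5, -13, 8).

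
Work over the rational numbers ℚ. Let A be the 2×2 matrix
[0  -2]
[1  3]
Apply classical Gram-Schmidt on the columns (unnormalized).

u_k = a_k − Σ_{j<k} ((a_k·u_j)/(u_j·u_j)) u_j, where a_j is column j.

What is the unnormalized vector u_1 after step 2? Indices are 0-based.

Step 1: u_0 = a_0 = (0, 1).
Step 2: u_1 = a_1 − (3)·u_0 = (-2, 0).

u_1 = (-2, 0)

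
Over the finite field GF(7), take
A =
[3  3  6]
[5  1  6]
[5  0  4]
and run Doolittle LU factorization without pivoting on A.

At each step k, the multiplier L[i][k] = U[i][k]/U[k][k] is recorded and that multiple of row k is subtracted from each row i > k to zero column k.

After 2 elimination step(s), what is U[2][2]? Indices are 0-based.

k=0: U[0][0]=3
  eliminate (1,0): mult=4, new row 1: (0, 3, 3); set L[1][0]=4
  eliminate (2,0): mult=4, new row 2: (0, 2, 1); set L[2][0]=4
k=1: U[1][1]=3
  eliminate (2,1): mult=3, new row 2: (0, 0, 6); set L[2][1]=3

U[2][2] = 6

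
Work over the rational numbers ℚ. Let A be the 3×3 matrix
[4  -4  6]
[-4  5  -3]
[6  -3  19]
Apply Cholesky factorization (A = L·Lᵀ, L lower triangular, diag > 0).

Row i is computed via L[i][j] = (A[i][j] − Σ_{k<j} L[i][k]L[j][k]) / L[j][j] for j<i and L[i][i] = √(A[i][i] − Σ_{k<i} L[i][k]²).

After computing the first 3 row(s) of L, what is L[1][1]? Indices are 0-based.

Step 1: L[0][0] = √(4) = 2.
  L[1][0] = (-4) / L[0][0] = -2.
Step 2: L[1][1] = √(1) = 1.
  L[2][0] = (6) / L[0][0] = 3.
  L[2][1] = (3) / L[1][1] = 3.
Step 3: L[2][2] = √(1) = 1.

L[1][1] = 1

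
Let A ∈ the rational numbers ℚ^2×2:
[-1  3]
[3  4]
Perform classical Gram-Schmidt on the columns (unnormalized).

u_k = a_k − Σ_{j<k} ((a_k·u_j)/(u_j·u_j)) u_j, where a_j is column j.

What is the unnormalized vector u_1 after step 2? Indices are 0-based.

Step 1: u_0 = a_0 = (-1, 3).
Step 2: u_1 = a_1 − (9/10)·u_0 = (39/10, 13/10).

u_1 = (39/10, 13/10)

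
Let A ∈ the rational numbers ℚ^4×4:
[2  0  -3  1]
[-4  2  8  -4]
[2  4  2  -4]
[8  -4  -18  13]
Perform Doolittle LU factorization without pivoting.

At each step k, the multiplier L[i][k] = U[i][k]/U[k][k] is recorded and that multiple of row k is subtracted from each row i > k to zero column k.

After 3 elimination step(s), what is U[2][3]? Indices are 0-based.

U[2][3] = -1

[col 0] pivot 2
  R1 -= -2*R0 → (0, 2, 2, -2)  (L[1][0] := -2)
  R2 -= 1*R0 → (0, 4, 5, -5)  (L[2][0] := 1)
  R3 -= 4*R0 → (0, -4, -6, 9)  (L[3][0] := 4)
[col 1] pivot 2
  R2 -= 2*R1 → (0, 0, 1, -1)  (L[2][1] := 2)
  R3 -= -2*R1 → (0, 0, -2, 5)  (L[3][1] := -2)
[col 2] pivot 1
  R3 -= -2*R2 → (0, 0, 0, 3)  (L[3][2] := -2)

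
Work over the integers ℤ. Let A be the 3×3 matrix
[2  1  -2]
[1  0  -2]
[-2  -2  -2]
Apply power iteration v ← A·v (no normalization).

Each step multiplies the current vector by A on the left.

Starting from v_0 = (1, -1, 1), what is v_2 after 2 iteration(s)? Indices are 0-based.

v_2 = (1, 3, 8)

v_0 = (1, -1, 1).
v_1 = A·v_0 = (-1, -1, -2).
v_2 = A·v_1 = (1, 3, 8).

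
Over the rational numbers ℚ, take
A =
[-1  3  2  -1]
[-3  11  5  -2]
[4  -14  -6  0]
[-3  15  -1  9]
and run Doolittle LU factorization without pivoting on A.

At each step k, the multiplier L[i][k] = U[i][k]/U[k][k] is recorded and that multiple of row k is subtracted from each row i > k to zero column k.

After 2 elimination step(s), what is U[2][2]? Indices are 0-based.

[col 0] pivot -1
  R1 -= 3*R0 → (0, 2, -1, 1)  (L[1][0] := 3)
  R2 -= -4*R0 → (0, -2, 2, -4)  (L[2][0] := -4)
  R3 -= 3*R0 → (0, 6, -7, 12)  (L[3][0] := 3)
[col 1] pivot 2
  R2 -= -1*R1 → (0, 0, 1, -3)  (L[2][1] := -1)
  R3 -= 3*R1 → (0, 0, -4, 9)  (L[3][1] := 3)

U[2][2] = 1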